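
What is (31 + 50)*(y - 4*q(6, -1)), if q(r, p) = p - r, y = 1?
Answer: 2349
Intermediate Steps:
(31 + 50)*(y - 4*q(6, -1)) = (31 + 50)*(1 - 4*(-1 - 1*6)) = 81*(1 - 4*(-1 - 6)) = 81*(1 - 4*(-7)) = 81*(1 + 28) = 81*29 = 2349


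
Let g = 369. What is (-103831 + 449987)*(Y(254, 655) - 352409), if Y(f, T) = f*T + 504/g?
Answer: -2640319774708/41 ≈ -6.4398e+10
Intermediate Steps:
Y(f, T) = 56/41 + T*f (Y(f, T) = f*T + 504/369 = T*f + 504*(1/369) = T*f + 56/41 = 56/41 + T*f)
(-103831 + 449987)*(Y(254, 655) - 352409) = (-103831 + 449987)*((56/41 + 655*254) - 352409) = 346156*((56/41 + 166370) - 352409) = 346156*(6821226/41 - 352409) = 346156*(-7627543/41) = -2640319774708/41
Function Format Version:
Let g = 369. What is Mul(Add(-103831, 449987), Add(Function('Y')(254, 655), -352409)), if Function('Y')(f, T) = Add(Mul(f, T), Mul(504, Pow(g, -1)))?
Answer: Rational(-2640319774708, 41) ≈ -6.4398e+10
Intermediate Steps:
Function('Y')(f, T) = Add(Rational(56, 41), Mul(T, f)) (Function('Y')(f, T) = Add(Mul(f, T), Mul(504, Pow(369, -1))) = Add(Mul(T, f), Mul(504, Rational(1, 369))) = Add(Mul(T, f), Rational(56, 41)) = Add(Rational(56, 41), Mul(T, f)))
Mul(Add(-103831, 449987), Add(Function('Y')(254, 655), -352409)) = Mul(Add(-103831, 449987), Add(Add(Rational(56, 41), Mul(655, 254)), -352409)) = Mul(346156, Add(Add(Rational(56, 41), 166370), -352409)) = Mul(346156, Add(Rational(6821226, 41), -352409)) = Mul(346156, Rational(-7627543, 41)) = Rational(-2640319774708, 41)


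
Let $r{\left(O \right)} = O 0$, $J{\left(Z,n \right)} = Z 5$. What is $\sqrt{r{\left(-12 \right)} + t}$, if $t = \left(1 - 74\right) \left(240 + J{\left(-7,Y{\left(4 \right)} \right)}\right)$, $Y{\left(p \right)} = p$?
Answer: $i \sqrt{14965} \approx 122.33 i$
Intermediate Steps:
$J{\left(Z,n \right)} = 5 Z$
$t = -14965$ ($t = \left(1 - 74\right) \left(240 + 5 \left(-7\right)\right) = - 73 \left(240 - 35\right) = \left(-73\right) 205 = -14965$)
$r{\left(O \right)} = 0$
$\sqrt{r{\left(-12 \right)} + t} = \sqrt{0 - 14965} = \sqrt{-14965} = i \sqrt{14965}$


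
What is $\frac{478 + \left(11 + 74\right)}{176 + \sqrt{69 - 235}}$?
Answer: $\frac{49544}{15571} - \frac{563 i \sqrt{166}}{31142} \approx 3.1818 - 0.23292 i$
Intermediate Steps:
$\frac{478 + \left(11 + 74\right)}{176 + \sqrt{69 - 235}} = \frac{478 + 85}{176 + \sqrt{-166}} = \frac{563}{176 + i \sqrt{166}}$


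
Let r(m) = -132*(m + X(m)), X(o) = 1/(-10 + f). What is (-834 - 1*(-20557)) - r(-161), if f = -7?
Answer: -26125/17 ≈ -1536.8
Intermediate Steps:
X(o) = -1/17 (X(o) = 1/(-10 - 7) = 1/(-17) = -1/17)
r(m) = 132/17 - 132*m (r(m) = -132*(m - 1/17) = -132*(-1/17 + m) = 132/17 - 132*m)
(-834 - 1*(-20557)) - r(-161) = (-834 - 1*(-20557)) - (132/17 - 132*(-161)) = (-834 + 20557) - (132/17 + 21252) = 19723 - 1*361416/17 = 19723 - 361416/17 = -26125/17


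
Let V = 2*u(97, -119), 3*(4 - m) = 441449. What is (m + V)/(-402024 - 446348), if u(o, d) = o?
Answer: 440855/2545116 ≈ 0.17322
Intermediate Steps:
m = -441437/3 (m = 4 - ⅓*441449 = 4 - 441449/3 = -441437/3 ≈ -1.4715e+5)
V = 194 (V = 2*97 = 194)
(m + V)/(-402024 - 446348) = (-441437/3 + 194)/(-402024 - 446348) = -440855/3/(-848372) = -440855/3*(-1/848372) = 440855/2545116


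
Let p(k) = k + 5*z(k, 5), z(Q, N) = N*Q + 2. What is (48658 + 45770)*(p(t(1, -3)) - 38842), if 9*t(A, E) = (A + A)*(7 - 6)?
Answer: -3666282512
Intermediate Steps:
t(A, E) = 2*A/9 (t(A, E) = ((A + A)*(7 - 6))/9 = ((2*A)*1)/9 = (2*A)/9 = 2*A/9)
z(Q, N) = 2 + N*Q
p(k) = 10 + 26*k (p(k) = k + 5*(2 + 5*k) = k + (10 + 25*k) = 10 + 26*k)
(48658 + 45770)*(p(t(1, -3)) - 38842) = (48658 + 45770)*((10 + 26*((2/9)*1)) - 38842) = 94428*((10 + 26*(2/9)) - 38842) = 94428*((10 + 52/9) - 38842) = 94428*(142/9 - 38842) = 94428*(-349436/9) = -3666282512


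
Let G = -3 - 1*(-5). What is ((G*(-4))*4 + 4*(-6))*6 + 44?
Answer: -292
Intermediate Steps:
G = 2 (G = -3 + 5 = 2)
((G*(-4))*4 + 4*(-6))*6 + 44 = ((2*(-4))*4 + 4*(-6))*6 + 44 = (-8*4 - 24)*6 + 44 = (-32 - 24)*6 + 44 = -56*6 + 44 = -336 + 44 = -292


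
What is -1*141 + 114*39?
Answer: 4305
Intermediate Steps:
-1*141 + 114*39 = -141 + 4446 = 4305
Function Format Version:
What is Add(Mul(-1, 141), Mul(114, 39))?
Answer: 4305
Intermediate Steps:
Add(Mul(-1, 141), Mul(114, 39)) = Add(-141, 4446) = 4305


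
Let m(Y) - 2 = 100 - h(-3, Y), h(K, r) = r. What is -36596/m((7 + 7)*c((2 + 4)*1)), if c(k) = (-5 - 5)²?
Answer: 18298/649 ≈ 28.194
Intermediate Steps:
c(k) = 100 (c(k) = (-10)² = 100)
m(Y) = 102 - Y (m(Y) = 2 + (100 - Y) = 102 - Y)
-36596/m((7 + 7)*c((2 + 4)*1)) = -36596/(102 - (7 + 7)*100) = -36596/(102 - 14*100) = -36596/(102 - 1*1400) = -36596/(102 - 1400) = -36596/(-1298) = -36596*(-1/1298) = 18298/649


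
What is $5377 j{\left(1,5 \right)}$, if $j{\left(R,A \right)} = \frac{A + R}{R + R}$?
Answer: $16131$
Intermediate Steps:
$j{\left(R,A \right)} = \frac{A + R}{2 R}$
$5377 j{\left(1,5 \right)} = 5377 \frac{5 + 1}{2 \cdot 1} = 5377 \cdot \frac{1}{2} \cdot 1 \cdot 6 = 5377 \cdot 3 = 16131$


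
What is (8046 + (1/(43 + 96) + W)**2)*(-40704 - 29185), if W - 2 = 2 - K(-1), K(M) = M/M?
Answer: -10876929204610/19321 ≈ -5.6296e+8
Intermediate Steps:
K(M) = 1
W = 3 (W = 2 + (2 - 1*1) = 2 + (2 - 1) = 2 + 1 = 3)
(8046 + (1/(43 + 96) + W)**2)*(-40704 - 29185) = (8046 + (1/(43 + 96) + 3)**2)*(-40704 - 29185) = (8046 + (1/139 + 3)**2)*(-69889) = (8046 + (418/139)**2)*(-69889) = (8046 + 174724/19321)*(-69889) = (155631490/19321)*(-69889) = -10876929204610/19321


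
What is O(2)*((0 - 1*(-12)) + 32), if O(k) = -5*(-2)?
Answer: 440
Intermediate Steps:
O(k) = 10
O(2)*((0 - 1*(-12)) + 32) = 10*((0 - 1*(-12)) + 32) = 10*((0 + 12) + 32) = 10*(12 + 32) = 10*44 = 440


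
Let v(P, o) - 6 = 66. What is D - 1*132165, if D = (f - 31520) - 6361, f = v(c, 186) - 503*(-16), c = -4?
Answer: -161926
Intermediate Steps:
v(P, o) = 72 (v(P, o) = 6 + 66 = 72)
f = 8120 (f = 72 - 503*(-16) = 72 - 1*(-8048) = 72 + 8048 = 8120)
D = -29761 (D = (8120 - 31520) - 6361 = -23400 - 6361 = -29761)
D - 1*132165 = -29761 - 1*132165 = -29761 - 132165 = -161926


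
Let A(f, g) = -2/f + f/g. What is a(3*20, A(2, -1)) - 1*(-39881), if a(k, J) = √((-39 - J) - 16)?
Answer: 39881 + 2*I*√13 ≈ 39881.0 + 7.2111*I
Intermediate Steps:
a(k, J) = √(-55 - J)
a(3*20, A(2, -1)) - 1*(-39881) = √(-55 - (-2/2 + 2/(-1))) - 1*(-39881) = √(-55 - (-2*½ + 2*(-1))) + 39881 = √(-55 - (-1 - 2)) + 39881 = √(-55 - 1*(-3)) + 39881 = √(-55 + 3) + 39881 = √(-52) + 39881 = 2*I*√13 + 39881 = 39881 + 2*I*√13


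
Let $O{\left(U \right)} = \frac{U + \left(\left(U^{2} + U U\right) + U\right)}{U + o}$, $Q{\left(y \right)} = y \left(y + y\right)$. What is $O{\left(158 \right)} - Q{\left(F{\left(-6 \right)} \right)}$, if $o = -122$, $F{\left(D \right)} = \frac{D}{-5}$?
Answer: $\frac{104459}{75} \approx 1392.8$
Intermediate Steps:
$F{\left(D \right)} = - \frac{D}{5}$ ($F{\left(D \right)} = D \left(- \frac{1}{5}\right) = - \frac{D}{5}$)
$Q{\left(y \right)} = 2 y^{2}$ ($Q{\left(y \right)} = y 2 y = 2 y^{2}$)
$O{\left(U \right)} = \frac{2 U + 2 U^{2}}{-122 + U}$ ($O{\left(U \right)} = \frac{U + \left(\left(U^{2} + U U\right) + U\right)}{U - 122} = \frac{U + \left(\left(U^{2} + U^{2}\right) + U\right)}{-122 + U} = \frac{U + \left(2 U^{2} + U\right)}{-122 + U} = \frac{U + \left(U + 2 U^{2}\right)}{-122 + U} = \frac{2 U + 2 U^{2}}{-122 + U}$)
$O{\left(158 \right)} - Q{\left(F{\left(-6 \right)} \right)} = 2 \cdot 158 \frac{1}{-122 + 158} \left(1 + 158\right) - 2 \left(\left(- \frac{1}{5}\right) \left(-6\right)\right)^{2} = 2 \cdot 158 \cdot \frac{1}{36} \cdot 159 - 2 \left(\frac{6}{5}\right)^{2} = 2 \cdot 158 \cdot \frac{1}{36} \cdot 159 - 2 \cdot \frac{36}{25} = \frac{4187}{3} - \frac{72}{25} = \frac{104459}{75}$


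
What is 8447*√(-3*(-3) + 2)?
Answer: 8447*√11 ≈ 28016.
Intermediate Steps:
8447*√(-3*(-3) + 2) = 8447*√(9 + 2) = 8447*√11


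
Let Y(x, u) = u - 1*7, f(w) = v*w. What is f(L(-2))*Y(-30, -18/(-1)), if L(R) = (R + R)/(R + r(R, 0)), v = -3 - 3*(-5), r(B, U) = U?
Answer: 264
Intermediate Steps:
v = 12 (v = -3 + 15 = 12)
L(R) = 2 (L(R) = (R + R)/(R + 0) = (2*R)/R = 2)
f(w) = 12*w
Y(x, u) = -7 + u (Y(x, u) = u - 7 = -7 + u)
f(L(-2))*Y(-30, -18/(-1)) = (12*2)*(-7 - 18/(-1)) = 24*(-7 - 18*(-1)) = 24*(-7 + 18) = 24*11 = 264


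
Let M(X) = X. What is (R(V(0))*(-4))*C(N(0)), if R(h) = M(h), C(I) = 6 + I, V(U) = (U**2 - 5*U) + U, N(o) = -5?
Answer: 0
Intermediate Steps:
V(U) = U**2 - 4*U
R(h) = h
(R(V(0))*(-4))*C(N(0)) = ((0*(-4 + 0))*(-4))*(6 - 5) = ((0*(-4))*(-4))*1 = (0*(-4))*1 = 0*1 = 0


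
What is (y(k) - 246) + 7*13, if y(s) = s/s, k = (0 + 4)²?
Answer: -154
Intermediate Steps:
k = 16 (k = 4² = 16)
y(s) = 1
(y(k) - 246) + 7*13 = (1 - 246) + 7*13 = -245 + 91 = -154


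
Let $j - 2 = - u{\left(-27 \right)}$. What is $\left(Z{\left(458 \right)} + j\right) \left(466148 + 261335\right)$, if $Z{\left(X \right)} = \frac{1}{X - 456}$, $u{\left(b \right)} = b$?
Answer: $\frac{42921497}{2} \approx 2.1461 \cdot 10^{7}$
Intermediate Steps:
$Z{\left(X \right)} = \frac{1}{-456 + X}$
$j = 29$ ($j = 2 - -27 = 2 + 27 = 29$)
$\left(Z{\left(458 \right)} + j\right) \left(466148 + 261335\right) = \left(\frac{1}{-456 + 458} + 29\right) \left(466148 + 261335\right) = \left(\frac{1}{2} + 29\right) 727483 = \frac{59}{2} \cdot 727483 = \frac{42921497}{2}$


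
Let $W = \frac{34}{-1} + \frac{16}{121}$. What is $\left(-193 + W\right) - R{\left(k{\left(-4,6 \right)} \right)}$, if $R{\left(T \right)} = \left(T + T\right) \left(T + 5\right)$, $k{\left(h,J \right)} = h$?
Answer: $- \frac{26483}{121} \approx -218.87$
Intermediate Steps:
$W = - \frac{4098}{121}$ ($W = 34 \left(-1\right) + 16 \cdot \frac{1}{121} = -34 + \frac{16}{121} = - \frac{4098}{121} \approx -33.868$)
$R{\left(T \right)} = 2 T \left(5 + T\right)$
$\left(-193 + W\right) - R{\left(k{\left(-4,6 \right)} \right)} = \left(-193 - \frac{4098}{121}\right) - 2 \left(-4\right) \left(5 - 4\right) = - \frac{27451}{121} - 2 \left(-4\right) 1 = - \frac{27451}{121} - -8 = - \frac{27451}{121} + 8 = - \frac{26483}{121}$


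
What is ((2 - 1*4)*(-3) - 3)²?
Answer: 9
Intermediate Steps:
((2 - 1*4)*(-3) - 3)² = ((2 - 4)*(-3) - 3)² = (-2*(-3) - 3)² = (6 - 3)² = 3² = 9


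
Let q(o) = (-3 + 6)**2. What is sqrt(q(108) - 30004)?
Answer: I*sqrt(29995) ≈ 173.19*I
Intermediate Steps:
q(o) = 9 (q(o) = 3**2 = 9)
sqrt(q(108) - 30004) = sqrt(9 - 30004) = sqrt(-29995) = I*sqrt(29995)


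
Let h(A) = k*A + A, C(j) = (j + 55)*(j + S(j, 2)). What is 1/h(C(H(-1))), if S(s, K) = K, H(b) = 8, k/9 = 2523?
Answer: 1/14306040 ≈ 6.9901e-8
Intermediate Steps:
k = 22707 (k = 9*2523 = 22707)
C(j) = (2 + j)*(55 + j) (C(j) = (j + 55)*(j + 2) = (55 + j)*(2 + j) = (2 + j)*(55 + j))
h(A) = 22708*A (h(A) = 22707*A + A = 22708*A)
1/h(C(H(-1))) = 1/(22708*(110 + 8**2 + 57*8)) = 1/(22708*(110 + 64 + 456)) = 1/(22708*630) = 1/14306040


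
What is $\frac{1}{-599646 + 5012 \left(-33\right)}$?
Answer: $- \frac{1}{765042} \approx -1.3071 \cdot 10^{-6}$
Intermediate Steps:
$\frac{1}{-599646 + 5012 \left(-33\right)} = \frac{1}{-599646 - 165396} = \frac{1}{-765042} = - \frac{1}{765042}$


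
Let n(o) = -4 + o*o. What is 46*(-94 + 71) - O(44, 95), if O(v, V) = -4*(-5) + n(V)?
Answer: -10099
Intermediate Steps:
n(o) = -4 + o²
O(v, V) = 16 + V² (O(v, V) = -4*(-5) + (-4 + V²) = 20 + (-4 + V²) = 16 + V²)
46*(-94 + 71) - O(44, 95) = 46*(-94 + 71) - (16 + 95²) = 46*(-23) - (16 + 9025) = -1058 - 1*9041 = -1058 - 9041 = -10099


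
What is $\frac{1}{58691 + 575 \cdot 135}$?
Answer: $\frac{1}{136316} \approx 7.3359 \cdot 10^{-6}$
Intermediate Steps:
$\frac{1}{58691 + 575 \cdot 135} = \frac{1}{58691 + 77625} = \frac{1}{136316}$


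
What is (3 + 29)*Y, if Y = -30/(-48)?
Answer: 20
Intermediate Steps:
Y = 5/8 (Y = -30*(-1/48) = 5/8 ≈ 0.62500)
(3 + 29)*Y = (3 + 29)*(5/8) = 32*(5/8) = 20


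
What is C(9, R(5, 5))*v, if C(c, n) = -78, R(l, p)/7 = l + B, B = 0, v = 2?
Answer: -156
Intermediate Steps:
R(l, p) = 7*l (R(l, p) = 7*(l + 0) = 7*l)
C(9, R(5, 5))*v = -78*2 = -156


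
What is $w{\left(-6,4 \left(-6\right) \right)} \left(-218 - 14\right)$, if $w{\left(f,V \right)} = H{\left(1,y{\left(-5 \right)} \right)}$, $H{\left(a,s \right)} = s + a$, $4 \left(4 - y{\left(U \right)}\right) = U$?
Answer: $-1450$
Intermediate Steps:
$y{\left(U \right)} = 4 - \frac{U}{4}$
$H{\left(a,s \right)} = a + s$
$w{\left(f,V \right)} = \frac{25}{4}$ ($w{\left(f,V \right)} = 1 + \left(4 - - \frac{5}{4}\right) = 1 + \left(4 + \frac{5}{4}\right) = 1 + \frac{21}{4} = \frac{25}{4}$)
$w{\left(-6,4 \left(-6\right) \right)} \left(-218 - 14\right) = \frac{25 \left(-218 - 14\right)}{4} = \frac{25}{4} \left(-232\right) = -1450$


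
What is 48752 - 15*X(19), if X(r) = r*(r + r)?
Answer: 37922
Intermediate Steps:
X(r) = 2*r**2 (X(r) = r*(2*r) = 2*r**2)
48752 - 15*X(19) = 48752 - 30*19**2 = 48752 - 30*361 = 48752 - 15*722 = 48752 - 10830 = 37922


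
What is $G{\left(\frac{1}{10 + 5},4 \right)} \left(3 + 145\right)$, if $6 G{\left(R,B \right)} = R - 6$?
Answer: $- \frac{6586}{45} \approx -146.36$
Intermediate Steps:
$G{\left(R,B \right)} = -1 + \frac{R}{6}$ ($G{\left(R,B \right)} = \frac{R - 6}{6} = \frac{-6 + R}{6} = -1 + \frac{R}{6}$)
$G{\left(\frac{1}{10 + 5},4 \right)} \left(3 + 145\right) = \left(-1 + \frac{1}{6 \left(10 + 5\right)}\right) \left(3 + 145\right) = \left(-1 + \frac{1}{6 \cdot 15}\right) 148 = \left(-1 + \frac{1}{6} \cdot \frac{1}{15}\right) 148 = \left(-1 + \frac{1}{90}\right) 148 = \left(- \frac{89}{90}\right) 148 = - \frac{6586}{45}$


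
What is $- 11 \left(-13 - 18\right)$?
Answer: $341$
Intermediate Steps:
$- 11 \left(-13 - 18\right) = \left(-11\right) \left(-31\right) = 341$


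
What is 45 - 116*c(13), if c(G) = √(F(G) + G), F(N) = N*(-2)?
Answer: 45 - 116*I*√13 ≈ 45.0 - 418.24*I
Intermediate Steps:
F(N) = -2*N
c(G) = √(-G) (c(G) = √(-2*G + G) = √(-G))
45 - 116*c(13) = 45 - 116*I*√13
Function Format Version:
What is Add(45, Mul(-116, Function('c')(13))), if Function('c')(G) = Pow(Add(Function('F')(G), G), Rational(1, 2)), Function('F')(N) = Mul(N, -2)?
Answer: Add(45, Mul(-116, I, Pow(13, Rational(1, 2)))) ≈ Add(45.000, Mul(-418.24, I))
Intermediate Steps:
Function('F')(N) = Mul(-2, N)
Function('c')(G) = Pow(Mul(-1, G), Rational(1, 2)) (Function('c')(G) = Pow(Add(Mul(-2, G), G), Rational(1, 2)) = Pow(Mul(-1, G), Rational(1, 2)))
Add(45, Mul(-116, Function('c')(13))) = Add(45, Mul(-116, Pow(Mul(-1, 13), Rational(1, 2)))) = Add(45, Mul(-116, Pow(-13, Rational(1, 2)))) = Add(45, Mul(-116, Mul(I, Pow(13, Rational(1, 2))))) = Add(45, Mul(-116, I, Pow(13, Rational(1, 2))))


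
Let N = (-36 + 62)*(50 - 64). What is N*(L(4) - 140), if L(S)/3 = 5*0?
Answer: 50960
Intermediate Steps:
L(S) = 0 (L(S) = 3*(5*0) = 3*0 = 0)
N = -364 (N = 26*(-14) = -364)
N*(L(4) - 140) = -364*(0 - 140) = -364*(-140) = 50960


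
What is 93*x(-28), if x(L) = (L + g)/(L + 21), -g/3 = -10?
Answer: -186/7 ≈ -26.571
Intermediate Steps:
g = 30 (g = -3*(-10) = 30)
x(L) = (30 + L)/(21 + L) (x(L) = (L + 30)/(L + 21) = (30 + L)/(21 + L))
93*x(-28) = 93*((30 - 28)/(21 - 28)) = 93*(2/(-7)) = 93*(-1/7*2) = 93*(-2/7) = -186/7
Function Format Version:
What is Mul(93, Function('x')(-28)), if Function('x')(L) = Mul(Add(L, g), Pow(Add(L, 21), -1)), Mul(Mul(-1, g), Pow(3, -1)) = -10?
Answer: Rational(-186, 7) ≈ -26.571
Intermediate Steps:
g = 30 (g = Mul(-3, -10) = 30)
Function('x')(L) = Mul(Pow(Add(21, L), -1), Add(30, L)) (Function('x')(L) = Mul(Add(L, 30), Pow(Add(L, 21), -1)) = Mul(Add(30, L), Pow(Add(21, L), -1)) = Mul(Pow(Add(21, L), -1), Add(30, L)))
Mul(93, Function('x')(-28)) = Mul(93, Mul(Pow(Add(21, -28), -1), Add(30, -28))) = Mul(93, Mul(Pow(-7, -1), 2)) = Mul(93, Mul(Rational(-1, 7), 2)) = Mul(93, Rational(-2, 7)) = Rational(-186, 7)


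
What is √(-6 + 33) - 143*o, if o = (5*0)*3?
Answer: 3*√3 ≈ 5.1962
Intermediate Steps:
o = 0 (o = 0*3 = 0)
√(-6 + 33) - 143*o = √(-6 + 33) - 143*0 = √27 + 0 = 3*√3 + 0 = 3*√3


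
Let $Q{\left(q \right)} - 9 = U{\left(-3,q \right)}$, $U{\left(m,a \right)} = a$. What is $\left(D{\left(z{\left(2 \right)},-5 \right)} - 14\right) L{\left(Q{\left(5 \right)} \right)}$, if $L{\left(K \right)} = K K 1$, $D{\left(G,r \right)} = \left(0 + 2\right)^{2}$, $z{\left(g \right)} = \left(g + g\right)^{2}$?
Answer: $-1960$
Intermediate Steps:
$z{\left(g \right)} = 4 g^{2}$ ($z{\left(g \right)} = \left(2 g\right)^{2} = 4 g^{2}$)
$Q{\left(q \right)} = 9 + q$
$D{\left(G,r \right)} = 4$ ($D{\left(G,r \right)} = 2^{2} = 4$)
$L{\left(K \right)} = K^{2}$ ($L{\left(K \right)} = K^{2} \cdot 1 = K^{2}$)
$\left(D{\left(z{\left(2 \right)},-5 \right)} - 14\right) L{\left(Q{\left(5 \right)} \right)} = \left(4 - 14\right) \left(9 + 5\right)^{2} = - 10 \cdot 14^{2} = \left(-10\right) 196 = -1960$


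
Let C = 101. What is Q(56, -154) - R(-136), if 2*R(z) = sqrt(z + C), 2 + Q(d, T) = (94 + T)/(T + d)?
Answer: -68/49 - I*sqrt(35)/2 ≈ -1.3878 - 2.958*I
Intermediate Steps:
Q(d, T) = -2 + (94 + T)/(T + d)
R(z) = sqrt(101 + z)/2 (R(z) = sqrt(z + 101)/2 = sqrt(101 + z)/2)
Q(56, -154) - R(-136) = (94 - 1*(-154) - 2*56)/(-154 + 56) - sqrt(101 - 136)/2 = (94 + 154 - 112)/(-98) - sqrt(-35)/2 = -1/98*136 - I*sqrt(35)/2 = -68/49 - I*sqrt(35)/2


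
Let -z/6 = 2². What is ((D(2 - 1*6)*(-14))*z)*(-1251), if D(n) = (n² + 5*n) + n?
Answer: 3362688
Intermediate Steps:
z = -24 (z = -6*2² = -6*4 = -24)
D(n) = n² + 6*n
((D(2 - 1*6)*(-14))*z)*(-1251) = ((((2 - 1*6)*(6 + (2 - 1*6)))*(-14))*(-24))*(-1251) = ((((2 - 6)*(6 + (2 - 6)))*(-14))*(-24))*(-1251) = ((-4*(6 - 4)*(-14))*(-24))*(-1251) = ((-4*2*(-14))*(-24))*(-1251) = (-8*(-14)*(-24))*(-1251) = (112*(-24))*(-1251) = -2688*(-1251) = 3362688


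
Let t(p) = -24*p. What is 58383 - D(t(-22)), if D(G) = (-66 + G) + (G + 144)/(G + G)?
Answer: 637124/11 ≈ 57920.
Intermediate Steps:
D(G) = -66 + G + (144 + G)/(2*G) (D(G) = (-66 + G) + (144 + G)/((2*G)) = (-66 + G) + (144 + G)*(1/(2*G)) = (-66 + G) + (144 + G)/(2*G) = -66 + G + (144 + G)/(2*G))
58383 - D(t(-22)) = 58383 - (-131/2 - 24*(-22) + 72/((-24*(-22)))) = 58383 - (-131/2 + 528 + 72/528) = 58383 - (-131/2 + 528 + 72*(1/528)) = 58383 - (-131/2 + 528 + 3/22) = 58383 - 1*5089/11 = 58383 - 5089/11 = 637124/11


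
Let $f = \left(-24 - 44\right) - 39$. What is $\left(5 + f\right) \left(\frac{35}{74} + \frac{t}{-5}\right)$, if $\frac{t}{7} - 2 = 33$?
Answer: $\frac{183141}{37} \approx 4949.8$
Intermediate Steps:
$t = 245$ ($t = 14 + 7 \cdot 33 = 14 + 231 = 245$)
$f = -107$ ($f = -68 - 39 = -107$)
$\left(5 + f\right) \left(\frac{35}{74} + \frac{t}{-5}\right) = \left(5 - 107\right) \left(\frac{35}{74} + \frac{245}{-5}\right) = - 102 \left(35 \cdot \frac{1}{74} + 245 \left(- \frac{1}{5}\right)\right) = - 102 \left(\frac{35}{74} - 49\right) = \left(-102\right) \left(- \frac{3591}{74}\right) = \frac{183141}{37}$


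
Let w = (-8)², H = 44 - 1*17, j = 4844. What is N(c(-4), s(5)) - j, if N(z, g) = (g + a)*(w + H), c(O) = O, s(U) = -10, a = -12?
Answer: -6846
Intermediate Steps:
H = 27 (H = 44 - 17 = 27)
w = 64
N(z, g) = -1092 + 91*g (N(z, g) = (g - 12)*(64 + 27) = (-12 + g)*91 = -1092 + 91*g)
N(c(-4), s(5)) - j = (-1092 + 91*(-10)) - 1*4844 = (-1092 - 910) - 4844 = -2002 - 4844 = -6846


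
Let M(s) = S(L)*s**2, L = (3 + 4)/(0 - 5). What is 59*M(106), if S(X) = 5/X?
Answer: -16573100/7 ≈ -2.3676e+6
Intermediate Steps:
L = -7/5 (L = 7/(-5) = 7*(-1/5) = -7/5 ≈ -1.4000)
M(s) = -25*s**2/7 (M(s) = (5/(-7/5))*s**2 = (5*(-5/7))*s**2 = -25*s**2/7)
59*M(106) = 59*(-25/7*106**2) = 59*(-25/7*11236) = 59*(-280900/7) = -16573100/7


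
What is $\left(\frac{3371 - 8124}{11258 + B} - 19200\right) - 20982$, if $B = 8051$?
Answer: $- \frac{775878991}{19309} \approx -40182.0$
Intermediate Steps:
$\left(\frac{3371 - 8124}{11258 + B} - 19200\right) - 20982 = \left(\frac{3371 - 8124}{11258 + 8051} - 19200\right) - 20982 = \left(- \frac{4753}{19309} - 19200\right) - 20982 = - \frac{370737553}{19309} - 20982 = - \frac{775878991}{19309}$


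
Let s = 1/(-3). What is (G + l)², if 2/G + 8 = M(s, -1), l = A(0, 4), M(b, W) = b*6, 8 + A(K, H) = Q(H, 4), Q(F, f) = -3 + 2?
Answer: 2116/25 ≈ 84.640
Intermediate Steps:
Q(F, f) = -1
s = -⅓ ≈ -0.33333
A(K, H) = -9 (A(K, H) = -8 - 1 = -9)
M(b, W) = 6*b
l = -9
G = -⅕ (G = 2/(-8 + 6*(-⅓)) = 2/(-8 - 2) = 2/(-10) = 2*(-⅒) = -⅕ ≈ -0.20000)
(G + l)² = (-⅕ - 9)² = (-46/5)² = 2116/25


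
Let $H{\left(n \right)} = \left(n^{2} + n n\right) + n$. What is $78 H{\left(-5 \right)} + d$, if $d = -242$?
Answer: $3268$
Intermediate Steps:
$H{\left(n \right)} = n + 2 n^{2}$ ($H{\left(n \right)} = \left(n^{2} + n^{2}\right) + n = 2 n^{2} + n = n + 2 n^{2}$)
$78 H{\left(-5 \right)} + d = 78 \left(- 5 \left(1 + 2 \left(-5\right)\right)\right) - 242 = 78 \left(- 5 \left(1 - 10\right)\right) - 242 = 78 \left(\left(-5\right) \left(-9\right)\right) - 242 = 78 \cdot 45 - 242 = 3510 - 242 = 3268$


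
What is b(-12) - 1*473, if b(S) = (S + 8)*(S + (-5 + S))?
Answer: -357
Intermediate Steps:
b(S) = (-5 + 2*S)*(8 + S) (b(S) = (8 + S)*(-5 + 2*S) = (-5 + 2*S)*(8 + S))
b(-12) - 1*473 = (-40 + 2*(-12)**2 + 11*(-12)) - 1*473 = (-40 + 2*144 - 132) - 473 = (-40 + 288 - 132) - 473 = 116 - 473 = -357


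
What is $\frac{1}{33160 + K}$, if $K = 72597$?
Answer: $\frac{1}{105757} \approx 9.4556 \cdot 10^{-6}$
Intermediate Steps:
$\frac{1}{33160 + K} = \frac{1}{33160 + 72597} = \frac{1}{105757}$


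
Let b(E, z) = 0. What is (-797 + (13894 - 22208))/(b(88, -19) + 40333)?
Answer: -9111/40333 ≈ -0.22589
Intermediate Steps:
(-797 + (13894 - 22208))/(b(88, -19) + 40333) = (-797 + (13894 - 22208))/(0 + 40333) = (-797 - 8314)/40333 = -9111*1/40333 = -9111/40333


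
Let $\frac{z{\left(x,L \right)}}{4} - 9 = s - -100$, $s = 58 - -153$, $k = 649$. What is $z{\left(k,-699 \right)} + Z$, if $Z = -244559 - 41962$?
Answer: $-285241$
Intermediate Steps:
$s = 211$ ($s = 58 + 153 = 211$)
$Z = -286521$ ($Z = -244559 - 41962 = -286521$)
$z{\left(x,L \right)} = 1280$ ($z{\left(x,L \right)} = 36 + 4 \left(211 - -100\right) = 36 + 4 \left(211 + 100\right) = 36 + 4 \cdot 311 = 36 + 1244 = 1280$)
$z{\left(k,-699 \right)} + Z = 1280 - 286521 = -285241$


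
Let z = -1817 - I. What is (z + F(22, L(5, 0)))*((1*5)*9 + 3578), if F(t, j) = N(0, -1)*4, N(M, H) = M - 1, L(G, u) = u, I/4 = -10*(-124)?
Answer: -24567563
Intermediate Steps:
I = 4960 (I = 4*(-10*(-124)) = 4*1240 = 4960)
N(M, H) = -1 + M
F(t, j) = -4 (F(t, j) = (-1 + 0)*4 = -1*4 = -4)
z = -6777 (z = -1817 - 1*4960 = -1817 - 4960 = -6777)
(z + F(22, L(5, 0)))*((1*5)*9 + 3578) = (-6777 - 4)*((1*5)*9 + 3578) = -6781*(5*9 + 3578) = -6781*(45 + 3578) = -6781*3623 = -24567563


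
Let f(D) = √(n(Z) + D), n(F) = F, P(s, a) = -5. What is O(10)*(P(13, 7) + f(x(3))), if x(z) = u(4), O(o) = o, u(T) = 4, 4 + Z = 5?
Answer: -50 + 10*√5 ≈ -27.639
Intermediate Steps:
Z = 1 (Z = -4 + 5 = 1)
x(z) = 4
f(D) = √(1 + D)
O(10)*(P(13, 7) + f(x(3))) = 10*(-5 + √(1 + 4)) = 10*(-5 + √5) = -50 + 10*√5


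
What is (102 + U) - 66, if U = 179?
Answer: 215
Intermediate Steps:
(102 + U) - 66 = (102 + 179) - 66 = 281 - 66 = 215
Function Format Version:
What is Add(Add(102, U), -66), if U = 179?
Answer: 215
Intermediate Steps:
Add(Add(102, U), -66) = Add(Add(102, 179), -66) = Add(281, -66) = 215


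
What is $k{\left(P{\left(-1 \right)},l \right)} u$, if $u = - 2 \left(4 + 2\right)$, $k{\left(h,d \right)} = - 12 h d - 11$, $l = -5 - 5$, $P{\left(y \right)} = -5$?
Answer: $7332$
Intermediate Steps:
$l = -10$
$k{\left(h,d \right)} = -11 - 12 d h$ ($k{\left(h,d \right)} = - 12 d h - 11 = -11 - 12 d h$)
$u = -12$ ($u = \left(-2\right) 6 = -12$)
$k{\left(P{\left(-1 \right)},l \right)} u = \left(-11 - \left(-120\right) \left(-5\right)\right) \left(-12\right) = \left(-11 - 600\right) \left(-12\right) = \left(-611\right) \left(-12\right) = 7332$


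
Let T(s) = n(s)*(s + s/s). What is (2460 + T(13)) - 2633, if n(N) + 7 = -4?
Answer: -327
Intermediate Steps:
n(N) = -11 (n(N) = -7 - 4 = -11)
T(s) = -11 - 11*s (T(s) = -11*(s + s/s) = -11*(s + 1) = -11*(1 + s) = -11 - 11*s)
(2460 + T(13)) - 2633 = (2460 + (-11 - 11*13)) - 2633 = (2460 + (-11 - 143)) - 2633 = (2460 - 154) - 2633 = 2306 - 2633 = -327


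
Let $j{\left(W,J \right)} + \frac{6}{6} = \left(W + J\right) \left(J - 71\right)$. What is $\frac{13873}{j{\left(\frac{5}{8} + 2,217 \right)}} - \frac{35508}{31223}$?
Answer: $- \frac{2821522840}{4004568311} \approx -0.70458$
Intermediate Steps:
$j{\left(W,J \right)} = -1 + \left(-71 + J\right) \left(J + W\right)$ ($j{\left(W,J \right)} = -1 + \left(W + J\right) \left(J - 71\right) = -1 + \left(J + W\right) \left(-71 + J\right) = -1 + \left(-71 + J\right) \left(J + W\right)$)
$\frac{13873}{j{\left(\frac{5}{8} + 2,217 \right)}} - \frac{35508}{31223} = \frac{13873}{-1 + 217^{2} - 15407 - 71 \left(\frac{5}{8} + 2\right) + 217 \left(\frac{5}{8} + 2\right)} - \frac{35508}{31223} = \frac{13873}{-1 + 47089 - 15407 - 71 \left(5 \cdot \frac{1}{8} + 2\right) + 217 \left(5 \cdot \frac{1}{8} + 2\right)} - \frac{35508}{31223} = \frac{13873}{-1 + 47089 - 15407 - 71 \left(\frac{5}{8} + 2\right) + 217 \left(\frac{5}{8} + 2\right)} - \frac{35508}{31223} = \frac{13873}{-1 + 47089 - 15407 - \frac{1491}{8} + 217 \cdot \frac{21}{8}} - \frac{35508}{31223} = \frac{13873}{-1 + 47089 - 15407 - \frac{1491}{8} + \frac{4557}{8}} - \frac{35508}{31223} = \frac{13873}{\frac{128257}{4}} - \frac{35508}{31223} = 13873 \cdot \frac{4}{128257} - \frac{35508}{31223} = \frac{55492}{128257} - \frac{35508}{31223} = - \frac{2821522840}{4004568311}$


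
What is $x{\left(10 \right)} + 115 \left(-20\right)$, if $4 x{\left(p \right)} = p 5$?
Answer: $- \frac{4575}{2} \approx -2287.5$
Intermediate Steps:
$x{\left(p \right)} = \frac{5 p}{4}$ ($x{\left(p \right)} = \frac{p 5}{4} = \frac{5 p}{4}$)
$x{\left(10 \right)} + 115 \left(-20\right) = \frac{5}{4} \cdot 10 + 115 \left(-20\right) = \frac{25}{2} - 2300 = - \frac{4575}{2}$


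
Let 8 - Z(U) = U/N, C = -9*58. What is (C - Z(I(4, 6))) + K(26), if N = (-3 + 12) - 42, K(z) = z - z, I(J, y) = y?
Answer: -5832/11 ≈ -530.18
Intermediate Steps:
K(z) = 0
N = -33 (N = 9 - 42 = -33)
C = -522
Z(U) = 8 + U/33 (Z(U) = 8 - U/(-33) = 8 - U*(-1)/33 = 8 - (-1)*U/33 = 8 + U/33)
(C - Z(I(4, 6))) + K(26) = (-522 - (8 + (1/33)*6)) + 0 = (-522 - (8 + 2/11)) + 0 = (-522 - 1*90/11) + 0 = (-522 - 90/11) + 0 = -5832/11 + 0 = -5832/11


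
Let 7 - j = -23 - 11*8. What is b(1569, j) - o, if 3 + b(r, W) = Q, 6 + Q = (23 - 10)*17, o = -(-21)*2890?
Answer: -60478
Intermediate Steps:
o = 60690 (o = -1*(-60690) = 60690)
j = 118 (j = 7 - (-23 - 11*8) = 7 - (-23 - 88) = 7 - 1*(-111) = 7 + 111 = 118)
Q = 215 (Q = -6 + (23 - 10)*17 = -6 + 13*17 = -6 + 221 = 215)
b(r, W) = 212 (b(r, W) = -3 + 215 = 212)
b(1569, j) - o = 212 - 1*60690 = 212 - 60690 = -60478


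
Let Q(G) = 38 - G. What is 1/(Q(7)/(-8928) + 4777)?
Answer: 288/1375775 ≈ 0.00020934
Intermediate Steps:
1/(Q(7)/(-8928) + 4777) = 1/((38 - 1*7)/(-8928) + 4777) = 1/((38 - 7)*(-1/8928) + 4777) = 1/(31*(-1/8928) + 4777) = 1/(-1/288 + 4777) = 1/(1375775/288) = 288/1375775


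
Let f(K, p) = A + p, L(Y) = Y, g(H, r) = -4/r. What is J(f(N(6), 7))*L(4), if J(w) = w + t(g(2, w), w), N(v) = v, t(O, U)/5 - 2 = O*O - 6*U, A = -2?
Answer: -2636/5 ≈ -527.20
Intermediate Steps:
t(O, U) = 10 - 30*U + 5*O² (t(O, U) = 10 + 5*(O*O - 6*U) = 10 + 5*(O² - 6*U) = 10 + (-30*U + 5*O²) = 10 - 30*U + 5*O²)
f(K, p) = -2 + p
J(w) = 10 - 29*w + 80/w² (J(w) = w + (10 - 30*w + 5*(-4/w)²) = w + (10 - 30*w + 5*(16/w²)) = w + (10 - 30*w + 80/w²) = 10 - 29*w + 80/w²)
J(f(N(6), 7))*L(4) = (10 - 29*(-2 + 7) + 80/(-2 + 7)²)*4 = (10 - 29*5 + 80/5²)*4 = (10 - 145 + 80*(1/25))*4 = (10 - 145 + 16/5)*4 = -659/5*4 = -2636/5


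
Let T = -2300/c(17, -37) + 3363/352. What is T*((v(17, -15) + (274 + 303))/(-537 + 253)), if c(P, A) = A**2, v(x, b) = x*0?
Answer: -2189338219/136856192 ≈ -15.997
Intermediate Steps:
v(x, b) = 0
T = 3794347/481888 (T = -2300/((-37)**2) + 3363/352 = -2300/1369 + 3363*(1/352) = -2300*1/1369 + 3363/352 = -2300/1369 + 3363/352 = 3794347/481888 ≈ 7.8739)
T*((v(17, -15) + (274 + 303))/(-537 + 253)) = 3794347*((0 + (274 + 303))/(-537 + 253))/481888 = 3794347*((0 + 577)/(-284))/481888 = 3794347*(577*(-1/284))/481888 = (3794347/481888)*(-577/284) = -2189338219/136856192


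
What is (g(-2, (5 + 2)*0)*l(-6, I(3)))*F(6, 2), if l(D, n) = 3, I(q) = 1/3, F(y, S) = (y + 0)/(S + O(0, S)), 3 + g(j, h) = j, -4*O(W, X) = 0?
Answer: -45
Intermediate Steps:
O(W, X) = 0 (O(W, X) = -¼*0 = 0)
g(j, h) = -3 + j
F(y, S) = y/S (F(y, S) = (y + 0)/(S + 0) = y/S)
I(q) = ⅓
(g(-2, (5 + 2)*0)*l(-6, I(3)))*F(6, 2) = ((-3 - 2)*3)*(6/2) = (-5*3)*(6*(½)) = -15*3 = -45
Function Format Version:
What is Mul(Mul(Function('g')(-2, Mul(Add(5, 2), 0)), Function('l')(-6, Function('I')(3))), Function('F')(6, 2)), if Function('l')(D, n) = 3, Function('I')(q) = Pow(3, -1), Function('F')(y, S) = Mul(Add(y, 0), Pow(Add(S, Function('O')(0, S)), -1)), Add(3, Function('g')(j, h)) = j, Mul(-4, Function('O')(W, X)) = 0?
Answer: -45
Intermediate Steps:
Function('O')(W, X) = 0 (Function('O')(W, X) = Mul(Rational(-1, 4), 0) = 0)
Function('g')(j, h) = Add(-3, j)
Function('F')(y, S) = Mul(y, Pow(S, -1)) (Function('F')(y, S) = Mul(Add(y, 0), Pow(Add(S, 0), -1)) = Mul(y, Pow(S, -1)))
Function('I')(q) = Rational(1, 3)
Mul(Mul(Function('g')(-2, Mul(Add(5, 2), 0)), Function('l')(-6, Function('I')(3))), Function('F')(6, 2)) = Mul(Mul(Add(-3, -2), 3), Mul(6, Pow(2, -1))) = Mul(Mul(-5, 3), Mul(6, Rational(1, 2))) = Mul(-15, 3) = -45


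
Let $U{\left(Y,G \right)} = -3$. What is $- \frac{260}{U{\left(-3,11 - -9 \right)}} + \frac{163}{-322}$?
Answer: $\frac{83231}{966} \approx 86.16$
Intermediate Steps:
$- \frac{260}{U{\left(-3,11 - -9 \right)}} + \frac{163}{-322} = - \frac{260}{-3} + \frac{163}{-322} = \left(-260\right) \left(- \frac{1}{3}\right) + 163 \left(- \frac{1}{322}\right) = \frac{260}{3} - \frac{163}{322} = \frac{83231}{966}$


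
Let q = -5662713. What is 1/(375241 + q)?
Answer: -1/5287472 ≈ -1.8913e-7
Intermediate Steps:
1/(375241 + q) = 1/(375241 - 5662713) = 1/(-5287472) = -1/5287472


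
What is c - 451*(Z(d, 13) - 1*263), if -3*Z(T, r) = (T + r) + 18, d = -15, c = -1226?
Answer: 359377/3 ≈ 1.1979e+5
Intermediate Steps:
Z(T, r) = -6 - T/3 - r/3 (Z(T, r) = -((T + r) + 18)/3 = -(18 + T + r)/3 = -6 - T/3 - r/3)
c - 451*(Z(d, 13) - 1*263) = -1226 - 451*((-6 - ⅓*(-15) - ⅓*13) - 1*263) = -1226 - 451*((-6 + 5 - 13/3) - 263) = -1226 - 451*(-16/3 - 263) = -1226 - 451*(-805/3) = -1226 + 363055/3 = 359377/3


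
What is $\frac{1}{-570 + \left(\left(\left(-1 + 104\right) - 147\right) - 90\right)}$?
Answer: $- \frac{1}{704} \approx -0.0014205$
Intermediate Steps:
$\frac{1}{-570 + \left(\left(\left(-1 + 104\right) - 147\right) - 90\right)} = \frac{1}{-570 + \left(\left(103 - 147\right) - 90\right)} = \frac{1}{-570 - 134} = \frac{1}{-704} = - \frac{1}{704}$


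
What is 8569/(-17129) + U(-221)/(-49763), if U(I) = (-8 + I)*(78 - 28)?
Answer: -32898871/121770061 ≈ -0.27017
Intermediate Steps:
U(I) = -400 + 50*I (U(I) = (-8 + I)*50 = -400 + 50*I)
8569/(-17129) + U(-221)/(-49763) = 8569/(-17129) + (-400 + 50*(-221))/(-49763) = 8569*(-1/17129) + (-400 - 11050)*(-1/49763) = -8569/17129 - 11450*(-1/49763) = -8569/17129 + 11450/49763 = -32898871/121770061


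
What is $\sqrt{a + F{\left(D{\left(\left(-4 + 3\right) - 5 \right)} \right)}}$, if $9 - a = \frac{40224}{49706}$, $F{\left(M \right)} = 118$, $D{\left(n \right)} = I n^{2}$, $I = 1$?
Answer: $\frac{\sqrt{77944450807}}{24853} \approx 11.233$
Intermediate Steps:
$D{\left(n \right)} = n^{2}$ ($D{\left(n \right)} = 1 n^{2} = n^{2}$)
$a = \frac{203565}{24853}$ ($a = 9 - \frac{40224}{49706} = 9 - 40224 \cdot \frac{1}{49706} = 9 - \frac{20112}{24853} = \frac{203565}{24853} \approx 8.1908$)
$\sqrt{a + F{\left(D{\left(\left(-4 + 3\right) - 5 \right)} \right)}} = \sqrt{\frac{203565}{24853} + 118} = \sqrt{\frac{3136219}{24853}} = \frac{\sqrt{77944450807}}{24853}$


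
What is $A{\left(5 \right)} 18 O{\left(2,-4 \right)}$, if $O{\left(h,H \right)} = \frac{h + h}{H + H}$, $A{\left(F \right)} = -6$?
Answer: $54$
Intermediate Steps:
$O{\left(h,H \right)} = \frac{h}{H}$ ($O{\left(h,H \right)} = \frac{2 h}{2 H} = 2 h \frac{1}{2 H} = \frac{h}{H}$)
$A{\left(5 \right)} 18 O{\left(2,-4 \right)} = \left(-6\right) 18 \frac{2}{-4} = - 108 \cdot 2 \left(- \frac{1}{4}\right) = \left(-108\right) \left(- \frac{1}{2}\right) = 54$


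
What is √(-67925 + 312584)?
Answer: √244659 ≈ 494.63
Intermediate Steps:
√(-67925 + 312584) = √244659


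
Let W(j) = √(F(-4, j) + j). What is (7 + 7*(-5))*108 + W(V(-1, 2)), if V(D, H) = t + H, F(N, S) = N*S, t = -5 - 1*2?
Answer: -3024 + √15 ≈ -3020.1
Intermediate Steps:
t = -7 (t = -5 - 2 = -7)
V(D, H) = -7 + H
W(j) = √3*√(-j) (W(j) = √(-4*j + j) = √(-3*j) = √3*√(-j))
(7 + 7*(-5))*108 + W(V(-1, 2)) = (7 + 7*(-5))*108 + √3*√(-(-7 + 2)) = (7 - 35)*108 + √3*√(-1*(-5)) = -28*108 + √3*√5 = -3024 + √15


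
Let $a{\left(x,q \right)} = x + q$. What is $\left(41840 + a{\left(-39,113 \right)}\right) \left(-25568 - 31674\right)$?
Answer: $-2399241188$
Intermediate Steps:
$a{\left(x,q \right)} = q + x$
$\left(41840 + a{\left(-39,113 \right)}\right) \left(-25568 - 31674\right) = \left(41840 + \left(113 - 39\right)\right) \left(-25568 - 31674\right) = \left(41840 + 74\right) \left(-57242\right) = 41914 \left(-57242\right) = -2399241188$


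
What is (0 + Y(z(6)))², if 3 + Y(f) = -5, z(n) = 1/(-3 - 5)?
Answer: 64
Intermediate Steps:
z(n) = -⅛ (z(n) = 1/(-8) = -⅛)
Y(f) = -8 (Y(f) = -3 - 5 = -8)
(0 + Y(z(6)))² = (0 - 8)² = (-8)² = 64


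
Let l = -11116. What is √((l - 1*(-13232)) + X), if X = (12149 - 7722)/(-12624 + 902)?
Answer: 5*√11627907506/11722 ≈ 45.996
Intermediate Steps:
X = -4427/11722 (X = 4427/(-11722) = 4427*(-1/11722) = -4427/11722 ≈ -0.37767)
√((l - 1*(-13232)) + X) = √((-11116 - 1*(-13232)) - 4427/11722) = √((-11116 + 13232) - 4427/11722) = √(2116 - 4427/11722) = √(24799325/11722) = 5*√11627907506/11722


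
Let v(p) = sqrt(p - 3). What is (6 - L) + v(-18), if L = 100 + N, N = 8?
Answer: -102 + I*sqrt(21) ≈ -102.0 + 4.5826*I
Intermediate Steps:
v(p) = sqrt(-3 + p)
L = 108 (L = 100 + 8 = 108)
(6 - L) + v(-18) = (6 - 1*108) + sqrt(-3 - 18) = (6 - 108) + sqrt(-21) = -102 + I*sqrt(21)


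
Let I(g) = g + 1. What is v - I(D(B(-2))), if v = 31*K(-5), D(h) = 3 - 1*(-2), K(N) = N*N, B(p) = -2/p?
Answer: 769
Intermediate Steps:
K(N) = N**2
D(h) = 5 (D(h) = 3 + 2 = 5)
I(g) = 1 + g
v = 775 (v = 31*(-5)**2 = 31*25 = 775)
v - I(D(B(-2))) = 775 - (1 + 5) = 775 - 1*6 = 775 - 6 = 769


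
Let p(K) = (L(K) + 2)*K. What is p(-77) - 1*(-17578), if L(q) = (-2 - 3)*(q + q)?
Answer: -41866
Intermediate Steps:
L(q) = -10*q
p(K) = K*(2 - 10*K) (p(K) = (-10*K + 2)*K = (2 - 10*K)*K = K*(2 - 10*K))
p(-77) - 1*(-17578) = 2*(-77)*(1 - 5*(-77)) - 1*(-17578) = 2*(-77)*(1 + 385) + 17578 = 2*(-77)*386 + 17578 = -59444 + 17578 = -41866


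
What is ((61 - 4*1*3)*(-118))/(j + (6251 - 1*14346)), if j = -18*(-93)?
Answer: 5782/6421 ≈ 0.90048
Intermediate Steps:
j = 1674
((61 - 4*1*3)*(-118))/(j + (6251 - 1*14346)) = ((61 - 4*1*3)*(-118))/(1674 + (6251 - 1*14346)) = ((61 - 4*3)*(-118))/(1674 + (6251 - 14346)) = ((61 - 12)*(-118))/(1674 - 8095) = (49*(-118))/(-6421) = -5782*(-1/6421) = 5782/6421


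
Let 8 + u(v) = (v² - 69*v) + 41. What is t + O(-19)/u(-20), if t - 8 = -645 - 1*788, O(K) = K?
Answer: -2583544/1813 ≈ -1425.0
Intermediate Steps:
t = -1425 (t = 8 + (-645 - 1*788) = 8 + (-645 - 788) = 8 - 1433 = -1425)
u(v) = 33 + v² - 69*v (u(v) = -8 + ((v² - 69*v) + 41) = -8 + (41 + v² - 69*v) = 33 + v² - 69*v)
t + O(-19)/u(-20) = -1425 - 19/(33 + (-20)² - 69*(-20)) = -1425 - 19/(33 + 400 + 1380) = -1425 - 19/1813 = -2583544/1813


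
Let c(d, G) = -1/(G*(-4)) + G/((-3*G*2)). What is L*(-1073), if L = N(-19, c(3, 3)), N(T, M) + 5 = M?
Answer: 65453/12 ≈ 5454.4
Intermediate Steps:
c(d, G) = -⅙ + 1/(4*G) (c(d, G) = -1/((-4*G)) + G/((-6*G)) = -(-1)/(4*G) + G*(-1/(6*G)) = 1/(4*G) - ⅙ = -⅙ + 1/(4*G))
N(T, M) = -5 + M
L = -61/12 (L = -5 + (1/12)*(3 - 2*3)/3 = -5 + (1/12)*(⅓)*(3 - 6) = -5 + (1/12)*(⅓)*(-3) = -5 - 1/12 = -61/12 ≈ -5.0833)
L*(-1073) = -61/12*(-1073) = 65453/12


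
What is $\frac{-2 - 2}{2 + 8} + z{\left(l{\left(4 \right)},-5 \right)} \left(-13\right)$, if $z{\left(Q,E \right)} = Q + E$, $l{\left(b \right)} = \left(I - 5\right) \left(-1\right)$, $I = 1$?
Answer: $\frac{63}{5} \approx 12.6$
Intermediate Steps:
$l{\left(b \right)} = 4$ ($l{\left(b \right)} = \left(1 - 5\right) \left(-1\right) = \left(-4\right) \left(-1\right) = 4$)
$z{\left(Q,E \right)} = E + Q$
$\frac{-2 - 2}{2 + 8} + z{\left(l{\left(4 \right)},-5 \right)} \left(-13\right) = \frac{-2 - 2}{2 + 8} + \left(-5 + 4\right) \left(-13\right) = - \frac{4}{10} - -13 = \left(-4\right) \frac{1}{10} + 13 = - \frac{2}{5} + 13 = \frac{63}{5}$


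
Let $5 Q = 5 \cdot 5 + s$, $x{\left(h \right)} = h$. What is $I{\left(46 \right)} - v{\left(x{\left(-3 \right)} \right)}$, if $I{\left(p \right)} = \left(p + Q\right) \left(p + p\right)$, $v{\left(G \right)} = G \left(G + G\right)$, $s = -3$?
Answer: $\frac{23094}{5} \approx 4618.8$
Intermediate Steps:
$Q = \frac{22}{5}$ ($Q = \frac{5 \cdot 5 - 3}{5} = \frac{25 - 3}{5} = \frac{1}{5} \cdot 22 = \frac{22}{5} \approx 4.4$)
$v{\left(G \right)} = 2 G^{2}$ ($v{\left(G \right)} = G 2 G = 2 G^{2}$)
$I{\left(p \right)} = 2 p \left(\frac{22}{5} + p\right)$ ($I{\left(p \right)} = \left(p + \frac{22}{5}\right) \left(p + p\right) = \left(\frac{22}{5} + p\right) 2 p = 2 p \left(\frac{22}{5} + p\right)$)
$I{\left(46 \right)} - v{\left(x{\left(-3 \right)} \right)} = \frac{2}{5} \cdot 46 \left(22 + 5 \cdot 46\right) - 2 \left(-3\right)^{2} = \frac{2}{5} \cdot 46 \left(22 + 230\right) - 2 \cdot 9 = \frac{2}{5} \cdot 46 \cdot 252 - 18 = \frac{23184}{5} - 18 = \frac{23094}{5}$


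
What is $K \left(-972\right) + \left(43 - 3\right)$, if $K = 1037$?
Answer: $-1007924$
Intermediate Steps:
$K \left(-972\right) + \left(43 - 3\right) = 1037 \left(-972\right) + \left(43 - 3\right) = -1007964 + \left(43 - 3\right) = -1007964 + 40 = -1007924$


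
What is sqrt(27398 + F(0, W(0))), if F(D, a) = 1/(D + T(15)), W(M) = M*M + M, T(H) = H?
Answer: sqrt(6164565)/15 ≈ 165.52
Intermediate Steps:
W(M) = M + M**2 (W(M) = M**2 + M = M + M**2)
F(D, a) = 1/(15 + D) (F(D, a) = 1/(D + 15) = 1/(15 + D))
sqrt(27398 + F(0, W(0))) = sqrt(27398 + 1/(15 + 0)) = sqrt(27398 + 1/15) = sqrt(410971/15) = sqrt(6164565)/15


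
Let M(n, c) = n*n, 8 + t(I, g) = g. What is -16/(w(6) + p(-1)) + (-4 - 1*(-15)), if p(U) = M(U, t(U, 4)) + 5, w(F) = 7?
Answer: 127/13 ≈ 9.7692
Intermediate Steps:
t(I, g) = -8 + g
M(n, c) = n²
p(U) = 5 + U² (p(U) = U² + 5 = 5 + U²)
-16/(w(6) + p(-1)) + (-4 - 1*(-15)) = -16/(7 + (5 + (-1)²)) + (-4 - 1*(-15)) = -16/(7 + (5 + 1)) + (-4 + 15) = -16/(7 + 6) + 11 = -16/13 + 11 = 127/13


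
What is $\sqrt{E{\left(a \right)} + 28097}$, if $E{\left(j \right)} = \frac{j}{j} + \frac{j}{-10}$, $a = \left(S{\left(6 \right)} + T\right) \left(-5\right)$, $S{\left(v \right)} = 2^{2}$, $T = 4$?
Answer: $\sqrt{28102} \approx 167.64$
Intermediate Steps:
$S{\left(v \right)} = 4$
$a = -40$ ($a = \left(4 + 4\right) \left(-5\right) = 8 \left(-5\right) = -40$)
$E{\left(j \right)} = 1 - \frac{j}{10}$ ($E{\left(j \right)} = 1 + j \left(- \frac{1}{10}\right) = 1 - \frac{j}{10}$)
$\sqrt{E{\left(a \right)} + 28097} = \sqrt{\left(1 - -4\right) + 28097} = \sqrt{\left(1 + 4\right) + 28097} = \sqrt{5 + 28097} = \sqrt{28102}$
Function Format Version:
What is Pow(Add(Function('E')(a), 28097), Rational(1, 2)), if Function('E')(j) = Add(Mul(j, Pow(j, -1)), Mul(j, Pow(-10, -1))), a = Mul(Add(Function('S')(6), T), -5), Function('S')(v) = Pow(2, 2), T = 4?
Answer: Pow(28102, Rational(1, 2)) ≈ 167.64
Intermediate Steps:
Function('S')(v) = 4
a = -40 (a = Mul(Add(4, 4), -5) = Mul(8, -5) = -40)
Function('E')(j) = Add(1, Mul(Rational(-1, 10), j)) (Function('E')(j) = Add(1, Mul(j, Rational(-1, 10))) = Add(1, Mul(Rational(-1, 10), j)))
Pow(Add(Function('E')(a), 28097), Rational(1, 2)) = Pow(Add(Add(1, Mul(Rational(-1, 10), -40)), 28097), Rational(1, 2)) = Pow(Add(Add(1, 4), 28097), Rational(1, 2)) = Pow(Add(5, 28097), Rational(1, 2)) = Pow(28102, Rational(1, 2))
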